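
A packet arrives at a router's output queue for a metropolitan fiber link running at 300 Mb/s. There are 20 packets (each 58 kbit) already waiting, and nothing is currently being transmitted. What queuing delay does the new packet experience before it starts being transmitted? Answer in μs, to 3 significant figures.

3870 μs

Each queued packet: L/R = 58000/300000000 = 193.333 μs.
20 queued → 3866.67 μs.
Queuing delay = 3870 μs.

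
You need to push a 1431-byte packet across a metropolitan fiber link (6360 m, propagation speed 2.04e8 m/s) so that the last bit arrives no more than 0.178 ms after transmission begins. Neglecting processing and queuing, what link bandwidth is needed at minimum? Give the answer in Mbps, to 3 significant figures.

78.0 Mbps

L = 11448 bits.
Propagation delay = 6360 / 204000000 = 0.0311765 ms.
Transmission budget = 0.178 − 0.0311765 = 0.146824 ms.
R ≥ L / t_tx = 11448 bits / 0.000146824 s = 78.0 Mbps.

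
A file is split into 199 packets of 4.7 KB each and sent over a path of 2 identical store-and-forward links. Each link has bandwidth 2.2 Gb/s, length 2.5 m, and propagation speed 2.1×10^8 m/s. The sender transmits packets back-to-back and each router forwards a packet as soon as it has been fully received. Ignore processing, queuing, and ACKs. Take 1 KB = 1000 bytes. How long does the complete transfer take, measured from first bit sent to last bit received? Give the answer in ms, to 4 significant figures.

3.418 ms

Per-hop transmission t_tx = L/R = 37600/2200000000 = 0.0170909 ms.
Per-hop propagation t_prop = 2.5/210000000 = 1.19048e-05 ms.
Pipeline fill: first packet needs 2·t_tx to clear all hops; remaining 198 packets each add one t_tx.
Total = (2+199-1)·t_tx + 2·t_prop = 200·0.0170909 + 2·1.19048e-05 = 3.418 ms.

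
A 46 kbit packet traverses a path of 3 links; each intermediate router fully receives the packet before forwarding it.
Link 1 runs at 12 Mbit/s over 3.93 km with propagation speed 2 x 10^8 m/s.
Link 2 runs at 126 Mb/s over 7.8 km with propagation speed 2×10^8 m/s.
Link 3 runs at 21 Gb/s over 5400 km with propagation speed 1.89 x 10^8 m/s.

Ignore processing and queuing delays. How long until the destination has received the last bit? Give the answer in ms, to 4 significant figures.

L = 46000 bits.
Transmission delays (L/R per hop): 3.83333, 0.365079, 0.00219048 ms; sum = 4.2006 ms.
Propagation delays (d/s per hop): 0.01965, 0.039, 28.5714 ms; sum = 28.6301 ms.
End-to-end = 32.83 ms.

32.83 ms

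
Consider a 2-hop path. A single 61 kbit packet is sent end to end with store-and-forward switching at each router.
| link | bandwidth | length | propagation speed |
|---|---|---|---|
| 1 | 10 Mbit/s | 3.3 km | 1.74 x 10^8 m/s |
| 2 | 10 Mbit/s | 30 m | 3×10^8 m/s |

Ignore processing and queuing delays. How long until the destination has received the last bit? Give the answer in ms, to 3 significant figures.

L = 61000 bits.
Transmission delay per hop = L/R = 61000/10000000 = 6.1 ms; 2 hops → 12.2 ms.
Propagation delays (d/s per hop): 0.0189655, 0.0001 ms; sum = 0.0190655 ms.
End-to-end = 12.2 ms.

12.2 ms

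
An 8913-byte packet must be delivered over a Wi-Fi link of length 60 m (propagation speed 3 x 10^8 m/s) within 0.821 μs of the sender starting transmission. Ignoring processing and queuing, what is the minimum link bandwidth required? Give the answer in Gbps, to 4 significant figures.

114.8 Gbps

L = 71304 bits.
Propagation delay = 60 / 300000000 = 0.2 μs.
Transmission budget = 0.821 − 0.2 = 0.621 μs.
R ≥ L / t_tx = 71304 bits / 6.21e-07 s = 114.8 Gbps.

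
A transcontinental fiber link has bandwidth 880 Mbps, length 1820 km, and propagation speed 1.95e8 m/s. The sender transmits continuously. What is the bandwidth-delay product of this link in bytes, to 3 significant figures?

Propagation delay = 1820000 / 195000000 = 0.00933333 s.
BDP = R × t_prop = 880000000 × 0.00933333 = 8213330 bits.
In bytes: 8213330/8 = 1030000 bytes.

1030000 bytes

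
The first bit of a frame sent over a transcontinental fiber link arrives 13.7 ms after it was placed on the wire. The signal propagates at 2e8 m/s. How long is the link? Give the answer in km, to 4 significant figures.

2740 km

d = s × t_prop = 200000000 × 0.0137 = 2740 km.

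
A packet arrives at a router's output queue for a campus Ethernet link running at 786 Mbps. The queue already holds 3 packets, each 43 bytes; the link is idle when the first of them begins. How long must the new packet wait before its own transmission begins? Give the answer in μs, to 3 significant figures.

1.31 μs

Each queued packet: L/R = 344/786000000 = 0.437659 μs.
3 queued → 1.31298 μs.
Queuing delay = 1.31 μs.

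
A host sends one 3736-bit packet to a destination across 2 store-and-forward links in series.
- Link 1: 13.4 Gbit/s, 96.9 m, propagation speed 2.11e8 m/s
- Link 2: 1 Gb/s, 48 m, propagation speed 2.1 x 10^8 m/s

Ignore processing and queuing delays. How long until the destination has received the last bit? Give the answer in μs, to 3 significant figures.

Transmission delays (L/R per hop): 0.278806, 3.736 μs; sum = 4.01481 μs.
Propagation delays (d/s per hop): 0.459242, 0.228571 μs; sum = 0.687813 μs.
End-to-end = 4.70 μs.

4.70 μs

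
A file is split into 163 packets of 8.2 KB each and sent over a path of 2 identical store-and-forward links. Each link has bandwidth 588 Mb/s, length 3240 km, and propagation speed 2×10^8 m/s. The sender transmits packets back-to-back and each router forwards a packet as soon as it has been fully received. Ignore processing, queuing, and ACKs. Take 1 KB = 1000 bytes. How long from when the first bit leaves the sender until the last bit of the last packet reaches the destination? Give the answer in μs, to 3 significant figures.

Per-hop transmission t_tx = L/R = 65600/588000000 = 111.565 μs.
Per-hop propagation t_prop = 3240000/200000000 = 16200 μs.
Pipeline fill: first packet needs 2·t_tx to clear all hops; remaining 162 packets each add one t_tx.
Total = (2+163-1)·t_tx + 2·t_prop = 164·111.565 + 2·16200 = 50700 μs.

50700 μs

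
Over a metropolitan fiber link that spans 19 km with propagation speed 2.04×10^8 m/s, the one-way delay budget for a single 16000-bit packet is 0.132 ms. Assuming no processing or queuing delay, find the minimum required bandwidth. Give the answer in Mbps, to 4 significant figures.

Propagation delay = 19000 / 204000000 = 0.0931373 ms.
Transmission budget = 0.132 − 0.0931373 = 0.0388627 ms.
R ≥ L / t_tx = 16000 bits / 3.88627e-05 s = 411.7 Mbps.

411.7 Mbps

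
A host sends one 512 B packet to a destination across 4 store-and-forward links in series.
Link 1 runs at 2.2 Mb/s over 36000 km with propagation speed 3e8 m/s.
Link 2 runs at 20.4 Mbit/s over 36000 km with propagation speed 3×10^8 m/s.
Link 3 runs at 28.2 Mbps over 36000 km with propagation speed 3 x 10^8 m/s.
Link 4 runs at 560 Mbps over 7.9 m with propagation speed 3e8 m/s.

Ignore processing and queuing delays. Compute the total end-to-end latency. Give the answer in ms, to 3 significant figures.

362 ms

L = 512 × 8 = 4096 bits.
Transmission delays (L/R per hop): 1.86182, 0.200784, 0.145248, 0.00731429 ms; sum = 2.21517 ms.
Propagation delays (d/s per hop): 120, 120, 120, 2.63333e-05 ms; sum = 360 ms.
End-to-end = 362 ms.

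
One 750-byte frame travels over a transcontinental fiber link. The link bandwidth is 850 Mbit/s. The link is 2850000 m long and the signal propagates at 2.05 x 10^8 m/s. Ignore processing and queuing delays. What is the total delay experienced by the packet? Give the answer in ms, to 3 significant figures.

13.9 ms

L = 750 × 8 = 6000 bits.
Transmission delay = L/R = 6000 / 850000000 = 0.00705882 ms.
Propagation delay = d/s = 2850000 m / 2.05e+08 m/s = 13.9024 ms.
Total = 13.9 ms.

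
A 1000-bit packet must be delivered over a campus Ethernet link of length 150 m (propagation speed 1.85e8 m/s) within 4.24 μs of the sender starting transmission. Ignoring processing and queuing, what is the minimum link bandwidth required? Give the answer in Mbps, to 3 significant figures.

Propagation delay = 150 / 185000000 = 0.810811 μs.
Transmission budget = 4.24 − 0.810811 = 3.42919 μs.
R ≥ L / t_tx = 1000 bits / 3.42919e-06 s = 292 Mbps.

292 Mbps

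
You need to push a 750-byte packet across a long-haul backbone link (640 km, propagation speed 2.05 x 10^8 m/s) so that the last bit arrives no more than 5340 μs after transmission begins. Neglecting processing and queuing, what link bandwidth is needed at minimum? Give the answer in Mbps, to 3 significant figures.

2.71 Mbps

L = 6000 bits.
Propagation delay = 640000 / 2.05e+08 = 3121.95 μs.
Transmission budget = 5340 − 3121.95 = 2218.05 μs.
R ≥ L / t_tx = 6000 bits / 0.00221805 s = 2.71 Mbps.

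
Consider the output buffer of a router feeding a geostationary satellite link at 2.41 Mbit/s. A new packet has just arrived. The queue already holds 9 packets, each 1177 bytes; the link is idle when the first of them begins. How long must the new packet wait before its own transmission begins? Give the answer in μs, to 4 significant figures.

35160 μs

Each queued packet: L/R = 9416/2410000 = 3907.05 μs.
9 queued → 35163.5 μs.
Queuing delay = 35160 μs.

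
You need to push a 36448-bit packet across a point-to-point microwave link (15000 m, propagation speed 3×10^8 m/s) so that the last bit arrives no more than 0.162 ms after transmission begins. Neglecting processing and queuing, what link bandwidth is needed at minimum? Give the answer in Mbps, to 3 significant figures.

325 Mbps

Propagation delay = 15000 / 300000000 = 0.05 ms.
Transmission budget = 0.162 − 0.05 = 0.112 ms.
R ≥ L / t_tx = 36448 bits / 0.000112 s = 325 Mbps.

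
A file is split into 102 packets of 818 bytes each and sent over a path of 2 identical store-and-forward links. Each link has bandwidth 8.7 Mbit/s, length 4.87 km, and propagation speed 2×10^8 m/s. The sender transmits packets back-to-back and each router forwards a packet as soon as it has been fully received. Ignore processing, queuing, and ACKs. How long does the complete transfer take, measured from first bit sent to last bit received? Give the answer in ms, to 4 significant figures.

Per-hop transmission t_tx = L/R = 6544/8700000 = 0.752184 ms.
Per-hop propagation t_prop = 4870/200000000 = 0.02435 ms.
Pipeline fill: first packet needs 2·t_tx to clear all hops; remaining 101 packets each add one t_tx.
Total = (2+102-1)·t_tx + 2·t_prop = 103·0.752184 + 2·0.02435 = 77.52 ms.

77.52 ms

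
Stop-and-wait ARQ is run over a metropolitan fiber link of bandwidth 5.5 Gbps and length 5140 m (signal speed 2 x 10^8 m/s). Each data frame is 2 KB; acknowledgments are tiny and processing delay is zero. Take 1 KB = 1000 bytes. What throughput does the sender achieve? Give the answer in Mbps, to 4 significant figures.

t_tx = L/R = 16000/5500000000 = 2.90909e-06 s.
t_prop = 5140/200000000 = 2.57e-05 s; RTT = 5.14e-05 s.
Cycle = t_tx + RTT = 5.43091e-05 s.
Throughput = L / cycle = 16000 / 5.43091e-05 = 294.6 Mbps.

294.6 Mbps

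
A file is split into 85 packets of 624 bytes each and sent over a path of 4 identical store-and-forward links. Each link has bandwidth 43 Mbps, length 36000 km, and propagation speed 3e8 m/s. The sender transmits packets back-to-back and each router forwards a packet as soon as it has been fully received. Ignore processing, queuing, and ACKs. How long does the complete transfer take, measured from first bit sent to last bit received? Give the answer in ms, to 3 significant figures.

490 ms

Per-hop transmission t_tx = L/R = 4992/43000000 = 0.116093 ms.
Per-hop propagation t_prop = 36000000/300000000 = 120 ms.
Pipeline fill: first packet needs 4·t_tx to clear all hops; remaining 84 packets each add one t_tx.
Total = (4+85-1)·t_tx + 4·t_prop = 88·0.116093 + 4·120 = 490 ms.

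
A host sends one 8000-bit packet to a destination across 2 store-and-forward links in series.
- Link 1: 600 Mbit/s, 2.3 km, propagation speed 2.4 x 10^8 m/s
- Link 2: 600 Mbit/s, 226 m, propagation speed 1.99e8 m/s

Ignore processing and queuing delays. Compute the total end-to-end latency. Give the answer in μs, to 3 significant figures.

Transmission delay per hop = L/R = 8000/600000000 = 13.3333 μs; 2 hops → 26.6667 μs.
Propagation delays (d/s per hop): 9.58333, 1.13568 μs; sum = 10.719 μs.
End-to-end = 37.4 μs.

37.4 μs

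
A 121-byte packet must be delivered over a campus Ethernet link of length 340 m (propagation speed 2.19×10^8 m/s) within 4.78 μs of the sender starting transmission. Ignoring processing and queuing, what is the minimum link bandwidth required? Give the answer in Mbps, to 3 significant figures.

L = 968 bits.
Propagation delay = 340 / 219000000 = 1.55251 μs.
Transmission budget = 4.78 − 1.55251 = 3.22749 μs.
R ≥ L / t_tx = 968 bits / 3.22749e-06 s = 300 Mbps.

300 Mbps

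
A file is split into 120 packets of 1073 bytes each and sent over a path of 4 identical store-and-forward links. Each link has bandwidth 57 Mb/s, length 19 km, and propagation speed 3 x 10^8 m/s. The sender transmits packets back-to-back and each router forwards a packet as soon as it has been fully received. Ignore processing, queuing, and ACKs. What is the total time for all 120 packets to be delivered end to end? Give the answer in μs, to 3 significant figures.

18800 μs

Per-hop transmission t_tx = L/R = 8584/57000000 = 150.596 μs.
Per-hop propagation t_prop = 19000/300000000 = 63.3333 μs.
Pipeline fill: first packet needs 4·t_tx to clear all hops; remaining 119 packets each add one t_tx.
Total = (4+120-1)·t_tx + 4·t_prop = 123·150.596 + 4·63.3333 = 18800 μs.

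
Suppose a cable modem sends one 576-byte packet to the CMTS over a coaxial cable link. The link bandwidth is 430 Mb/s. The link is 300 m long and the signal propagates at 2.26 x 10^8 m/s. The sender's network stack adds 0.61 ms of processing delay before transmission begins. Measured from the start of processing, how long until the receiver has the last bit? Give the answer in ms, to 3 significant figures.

L = 576 × 8 = 4608 bits.
Transmission delay = L/R = 4608 / 430000000 = 0.0107163 ms.
Propagation delay = d/s = 300 m / 2.26e+08 m/s = 0.00132743 ms.
Plus processing delay 0.61 ms = 0.61 ms.
Total = 0.622 ms.

0.622 ms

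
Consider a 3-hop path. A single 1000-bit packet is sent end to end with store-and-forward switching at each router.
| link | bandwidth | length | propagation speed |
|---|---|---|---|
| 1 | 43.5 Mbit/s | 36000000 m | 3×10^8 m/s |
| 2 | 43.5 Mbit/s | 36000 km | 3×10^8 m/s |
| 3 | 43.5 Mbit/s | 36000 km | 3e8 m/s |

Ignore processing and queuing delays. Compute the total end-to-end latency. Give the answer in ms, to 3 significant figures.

360 ms

Transmission delay per hop = L/R = 1000/43500000 = 0.0229885 ms; 3 hops → 0.0689655 ms.
Propagation delays (d/s per hop): 120, 120, 120 ms; sum = 360 ms.
End-to-end = 360 ms.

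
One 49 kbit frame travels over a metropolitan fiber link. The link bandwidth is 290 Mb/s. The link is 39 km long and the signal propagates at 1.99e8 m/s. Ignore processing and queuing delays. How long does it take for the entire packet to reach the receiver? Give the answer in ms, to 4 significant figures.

L = 49000 bits.
Transmission delay = L/R = 49000 / 290000000 = 0.168966 ms.
Propagation delay = d/s = 39000 m / 199000000 m/s = 0.19598 ms.
Total = 0.3649 ms.

0.3649 ms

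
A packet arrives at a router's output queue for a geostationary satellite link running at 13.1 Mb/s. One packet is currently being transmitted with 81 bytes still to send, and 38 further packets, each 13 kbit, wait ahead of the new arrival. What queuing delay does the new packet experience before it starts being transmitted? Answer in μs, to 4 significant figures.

37760 μs

Each queued packet: L/R = 13000/13100000 = 992.366 μs.
38 queued → 37709.9 μs.
Plus remaining 648 bits of current packet: 49.4656 μs.
Queuing delay = 37760 μs.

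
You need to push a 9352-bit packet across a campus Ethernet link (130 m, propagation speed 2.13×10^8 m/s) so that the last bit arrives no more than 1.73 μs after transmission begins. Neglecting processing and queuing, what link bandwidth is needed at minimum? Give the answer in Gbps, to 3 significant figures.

Propagation delay = 130 / 213000000 = 0.610329 μs.
Transmission budget = 1.73 − 0.610329 = 1.11967 μs.
R ≥ L / t_tx = 9352 bits / 1.11967e-06 s = 8.35 Gbps.

8.35 Gbps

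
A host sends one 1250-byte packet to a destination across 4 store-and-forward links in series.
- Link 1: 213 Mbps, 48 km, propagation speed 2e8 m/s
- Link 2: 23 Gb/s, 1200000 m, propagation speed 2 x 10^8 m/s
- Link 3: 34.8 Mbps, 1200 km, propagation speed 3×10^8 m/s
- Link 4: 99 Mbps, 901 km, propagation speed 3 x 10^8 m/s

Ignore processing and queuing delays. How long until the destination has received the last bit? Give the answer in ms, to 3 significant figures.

13.7 ms

L = 1250 × 8 = 10000 bits.
Transmission delays (L/R per hop): 0.0469484, 0.000434783, 0.287356, 0.10101 ms; sum = 0.43575 ms.
Propagation delays (d/s per hop): 0.24, 6, 4, 3.00333 ms; sum = 13.2433 ms.
End-to-end = 13.7 ms.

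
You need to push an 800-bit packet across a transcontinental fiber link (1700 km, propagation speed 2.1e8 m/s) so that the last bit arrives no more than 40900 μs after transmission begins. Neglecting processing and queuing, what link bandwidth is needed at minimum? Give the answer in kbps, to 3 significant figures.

24.4 kbps

Propagation delay = 1700000 / 210000000 = 8095.24 μs.
Transmission budget = 40900 − 8095.24 = 32804.8 μs.
R ≥ L / t_tx = 800 bits / 0.0328048 s = 24.4 kbps.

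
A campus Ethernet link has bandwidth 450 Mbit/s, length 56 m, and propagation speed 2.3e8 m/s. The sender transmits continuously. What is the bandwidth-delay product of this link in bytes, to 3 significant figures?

13.7 bytes

Propagation delay = 56 / 2.3e+08 = 2.43478e-07 s.
BDP = R × t_prop = 450000000 × 2.43478e-07 = 109.565 bits.
In bytes: 109.565/8 = 13.7 bytes.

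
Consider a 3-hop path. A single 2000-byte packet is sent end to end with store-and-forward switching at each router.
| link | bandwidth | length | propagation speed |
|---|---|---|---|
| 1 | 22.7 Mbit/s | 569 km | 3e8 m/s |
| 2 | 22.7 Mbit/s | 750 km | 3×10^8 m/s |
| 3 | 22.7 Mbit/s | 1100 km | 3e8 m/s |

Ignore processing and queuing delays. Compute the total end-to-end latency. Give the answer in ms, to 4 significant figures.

10.18 ms

L = 2000 × 8 = 16000 bits.
Transmission delay per hop = L/R = 16000/22700000 = 0.704846 ms; 3 hops → 2.11454 ms.
Propagation delays (d/s per hop): 1.89667, 2.5, 3.66667 ms; sum = 8.06333 ms.
End-to-end = 10.18 ms.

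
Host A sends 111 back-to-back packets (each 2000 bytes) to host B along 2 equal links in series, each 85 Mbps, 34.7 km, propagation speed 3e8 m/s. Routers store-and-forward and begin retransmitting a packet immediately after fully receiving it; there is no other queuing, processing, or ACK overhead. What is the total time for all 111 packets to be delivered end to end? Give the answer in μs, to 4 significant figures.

21310 μs

Per-hop transmission t_tx = L/R = 16000/85000000 = 188.235 μs.
Per-hop propagation t_prop = 34700/300000000 = 115.667 μs.
Pipeline fill: first packet needs 2·t_tx to clear all hops; remaining 110 packets each add one t_tx.
Total = (2+111-1)·t_tx + 2·t_prop = 112·188.235 + 2·115.667 = 21310 μs.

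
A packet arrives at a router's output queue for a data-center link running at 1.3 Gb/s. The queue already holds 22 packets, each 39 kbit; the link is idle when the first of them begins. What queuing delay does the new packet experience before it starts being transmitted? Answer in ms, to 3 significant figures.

0.660 ms

Each queued packet: L/R = 39000/1300000000 = 0.03 ms.
22 queued → 0.66 ms.
Queuing delay = 0.660 ms.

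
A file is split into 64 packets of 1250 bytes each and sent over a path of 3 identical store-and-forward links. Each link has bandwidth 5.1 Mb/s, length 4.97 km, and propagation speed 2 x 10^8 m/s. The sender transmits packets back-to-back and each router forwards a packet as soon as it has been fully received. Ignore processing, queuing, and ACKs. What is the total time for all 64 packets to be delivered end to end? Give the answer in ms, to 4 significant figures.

129.5 ms

Per-hop transmission t_tx = L/R = 10000/5100000 = 1.96078 ms.
Per-hop propagation t_prop = 4970/200000000 = 0.02485 ms.
Pipeline fill: first packet needs 3·t_tx to clear all hops; remaining 63 packets each add one t_tx.
Total = (3+64-1)·t_tx + 3·t_prop = 66·1.96078 + 3·0.02485 = 129.5 ms.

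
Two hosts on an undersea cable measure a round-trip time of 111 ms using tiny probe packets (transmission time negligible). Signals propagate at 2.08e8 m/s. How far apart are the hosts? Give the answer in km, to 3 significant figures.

11500 km

One-way propagation = RTT/2 = 55.5 ms.
d = s × t = 208000000 × 0.0555 = 11500 km.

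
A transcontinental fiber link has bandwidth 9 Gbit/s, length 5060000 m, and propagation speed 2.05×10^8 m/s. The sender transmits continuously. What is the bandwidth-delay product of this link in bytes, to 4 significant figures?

Propagation delay = 5060000 / 2.05e+08 = 0.0246829 s.
BDP = R × t_prop = 9000000000 × 0.0246829 = 222146000 bits.
In bytes: 222146000/8 = 27770000 bytes.

27770000 bytes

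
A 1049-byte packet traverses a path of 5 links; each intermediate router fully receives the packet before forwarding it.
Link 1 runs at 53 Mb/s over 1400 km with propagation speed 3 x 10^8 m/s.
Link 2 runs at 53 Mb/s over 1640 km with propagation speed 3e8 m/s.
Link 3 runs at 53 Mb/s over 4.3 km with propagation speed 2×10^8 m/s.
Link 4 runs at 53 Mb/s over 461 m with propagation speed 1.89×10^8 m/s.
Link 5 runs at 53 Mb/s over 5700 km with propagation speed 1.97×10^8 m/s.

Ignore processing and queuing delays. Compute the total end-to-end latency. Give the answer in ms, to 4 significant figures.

39.88 ms

L = 1049 × 8 = 8392 bits.
Transmission delay per hop = L/R = 8392/53000000 = 0.15834 ms; 5 hops → 0.791698 ms.
Propagation delays (d/s per hop): 4.66667, 5.46667, 0.0215, 0.00243915, 28.934 ms; sum = 39.0913 ms.
End-to-end = 39.88 ms.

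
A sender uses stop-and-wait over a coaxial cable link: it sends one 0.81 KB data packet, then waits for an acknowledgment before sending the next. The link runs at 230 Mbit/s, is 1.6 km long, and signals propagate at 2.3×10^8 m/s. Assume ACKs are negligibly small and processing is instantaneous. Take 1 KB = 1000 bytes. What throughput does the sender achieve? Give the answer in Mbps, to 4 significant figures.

154.0 Mbps

t_tx = L/R = 6480/230000000 = 2.81739e-05 s.
t_prop = 1600/2.3e+08 = 6.95652e-06 s; RTT = 1.3913e-05 s.
Cycle = t_tx + RTT = 4.2087e-05 s.
Throughput = L / cycle = 6480 / 4.2087e-05 = 154.0 Mbps.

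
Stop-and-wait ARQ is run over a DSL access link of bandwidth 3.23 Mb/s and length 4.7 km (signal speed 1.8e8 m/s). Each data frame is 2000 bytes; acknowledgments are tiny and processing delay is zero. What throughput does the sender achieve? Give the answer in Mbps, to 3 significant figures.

t_tx = L/R = 16000/3230000 = 0.00495356 s.
t_prop = 4700/180000000 = 2.61111e-05 s; RTT = 5.22222e-05 s.
Cycle = t_tx + RTT = 0.00500578 s.
Throughput = L / cycle = 16000 / 0.00500578 = 3.20 Mbps.

3.20 Mbps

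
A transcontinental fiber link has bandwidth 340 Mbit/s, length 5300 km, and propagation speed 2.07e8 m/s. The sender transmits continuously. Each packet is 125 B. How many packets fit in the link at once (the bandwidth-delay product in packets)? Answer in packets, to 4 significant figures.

Propagation delay = 5300000 / 2.07e+08 = 0.0256039 s.
BDP = R × t_prop = 340000000 × 0.0256039 = 8705310 bits.
In packets of 1000 bits: 8705 packets.

8705 packets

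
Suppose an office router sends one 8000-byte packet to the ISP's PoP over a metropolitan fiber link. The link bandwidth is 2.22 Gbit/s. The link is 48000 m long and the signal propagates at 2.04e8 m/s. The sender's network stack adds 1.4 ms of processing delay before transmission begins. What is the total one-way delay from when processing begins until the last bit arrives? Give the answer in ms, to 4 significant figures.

1.664 ms

L = 8000 × 8 = 64000 bits.
Transmission delay = L/R = 64000 / 2220000000 = 0.0288288 ms.
Propagation delay = d/s = 48000 m / 204000000 m/s = 0.235294 ms.
Plus processing delay 1.4 ms = 1.4 ms.
Total = 1.664 ms.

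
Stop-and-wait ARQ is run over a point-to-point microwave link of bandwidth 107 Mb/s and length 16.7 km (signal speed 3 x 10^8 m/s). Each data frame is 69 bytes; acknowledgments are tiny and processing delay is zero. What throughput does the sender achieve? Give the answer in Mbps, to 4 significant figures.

4.739 Mbps

t_tx = L/R = 552/107000000 = 5.15888e-06 s.
t_prop = 16700/300000000 = 5.56667e-05 s; RTT = 0.000111333 s.
Cycle = t_tx + RTT = 0.000116492 s.
Throughput = L / cycle = 552 / 0.000116492 = 4.739 Mbps.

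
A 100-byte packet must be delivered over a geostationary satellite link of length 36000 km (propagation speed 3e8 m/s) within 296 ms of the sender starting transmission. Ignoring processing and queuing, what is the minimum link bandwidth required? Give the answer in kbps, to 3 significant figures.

L = 800 bits.
Propagation delay = 36000000 / 300000000 = 120 ms.
Transmission budget = 296 − 120 = 176 ms.
R ≥ L / t_tx = 800 bits / 0.176 s = 4.55 kbps.

4.55 kbps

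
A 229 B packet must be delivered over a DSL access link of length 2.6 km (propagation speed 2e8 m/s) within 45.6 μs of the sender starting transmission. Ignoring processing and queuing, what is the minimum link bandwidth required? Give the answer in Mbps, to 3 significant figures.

56.2 Mbps

L = 1832 bits.
Propagation delay = 2600 / 200000000 = 13 μs.
Transmission budget = 45.6 − 13 = 32.6 μs.
R ≥ L / t_tx = 1832 bits / 3.26e-05 s = 56.2 Mbps.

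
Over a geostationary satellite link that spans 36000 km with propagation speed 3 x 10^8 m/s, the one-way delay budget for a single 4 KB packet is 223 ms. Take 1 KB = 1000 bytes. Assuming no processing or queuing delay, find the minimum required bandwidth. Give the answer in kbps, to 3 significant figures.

L = 32000 bits.
Propagation delay = 36000000 / 300000000 = 120 ms.
Transmission budget = 223 − 120 = 103 ms.
R ≥ L / t_tx = 32000 bits / 0.103 s = 311 kbps.

311 kbps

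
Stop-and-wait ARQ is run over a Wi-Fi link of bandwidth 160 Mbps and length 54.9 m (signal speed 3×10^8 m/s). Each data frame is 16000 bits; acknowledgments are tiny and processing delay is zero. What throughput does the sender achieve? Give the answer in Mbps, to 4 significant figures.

159.4 Mbps

t_tx = L/R = 16000/160000000 = 0.0001 s.
t_prop = 54.9/300000000 = 1.83e-07 s; RTT = 3.66e-07 s.
Cycle = t_tx + RTT = 0.000100366 s.
Throughput = L / cycle = 16000 / 0.000100366 = 159.4 Mbps.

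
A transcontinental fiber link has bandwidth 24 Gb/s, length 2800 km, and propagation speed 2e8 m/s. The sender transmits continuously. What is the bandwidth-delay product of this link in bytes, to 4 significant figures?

42000000 bytes

Propagation delay = 2800000 / 200000000 = 0.014 s.
BDP = R × t_prop = 24000000000 × 0.014 = 336000000 bits.
In bytes: 336000000/8 = 42000000 bytes.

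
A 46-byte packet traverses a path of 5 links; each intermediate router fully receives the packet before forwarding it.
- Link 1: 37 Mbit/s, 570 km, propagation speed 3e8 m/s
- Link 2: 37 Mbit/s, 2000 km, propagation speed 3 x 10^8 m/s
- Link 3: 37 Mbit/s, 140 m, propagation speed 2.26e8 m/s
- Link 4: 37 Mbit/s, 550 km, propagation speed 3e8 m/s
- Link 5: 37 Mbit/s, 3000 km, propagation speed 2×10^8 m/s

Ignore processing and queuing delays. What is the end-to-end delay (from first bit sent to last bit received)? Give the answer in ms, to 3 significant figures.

25.5 ms

L = 46 × 8 = 368 bits.
Transmission delay per hop = L/R = 368/37000000 = 0.00994595 ms; 5 hops → 0.0497297 ms.
Propagation delays (d/s per hop): 1.9, 6.66667, 0.000619469, 1.83333, 15 ms; sum = 25.4006 ms.
End-to-end = 25.5 ms.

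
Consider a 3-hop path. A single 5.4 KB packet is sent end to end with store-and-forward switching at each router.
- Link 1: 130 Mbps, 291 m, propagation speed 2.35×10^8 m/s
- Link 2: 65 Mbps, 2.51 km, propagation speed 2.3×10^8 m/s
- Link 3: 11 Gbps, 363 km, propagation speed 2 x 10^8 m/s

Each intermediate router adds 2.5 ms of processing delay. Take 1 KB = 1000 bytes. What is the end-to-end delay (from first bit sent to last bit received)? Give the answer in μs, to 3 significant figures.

7830 μs

L = 43200 bits.
Transmission delays (L/R per hop): 332.308, 664.615, 3.92727 μs; sum = 1000.85 μs.
Propagation delays (d/s per hop): 1.2383, 10.913, 1815 μs; sum = 1827.15 μs.
Processing at 2 router(s): 2 × 2.5 ms = 5000 μs.
End-to-end = 7830 μs.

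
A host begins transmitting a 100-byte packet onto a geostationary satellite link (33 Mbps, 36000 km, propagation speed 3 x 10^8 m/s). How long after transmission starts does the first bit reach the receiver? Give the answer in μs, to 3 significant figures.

First bit experiences only propagation delay: d/s = 36000000/300000000 = 120000 μs.

120000 μs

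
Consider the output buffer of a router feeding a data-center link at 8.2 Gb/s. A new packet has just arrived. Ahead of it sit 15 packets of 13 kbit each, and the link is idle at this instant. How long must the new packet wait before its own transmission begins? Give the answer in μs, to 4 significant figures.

Each queued packet: L/R = 13000/8.2e+09 = 1.58537 μs.
15 queued → 23.7805 μs.
Queuing delay = 23.78 μs.

23.78 μs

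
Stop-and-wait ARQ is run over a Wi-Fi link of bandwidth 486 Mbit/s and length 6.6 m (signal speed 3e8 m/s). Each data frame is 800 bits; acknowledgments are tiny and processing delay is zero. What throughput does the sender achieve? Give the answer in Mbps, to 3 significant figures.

t_tx = L/R = 800/486000000 = 1.64609e-06 s.
t_prop = 6.6/300000000 = 2.2e-08 s; RTT = 4.4e-08 s.
Cycle = t_tx + RTT = 1.69009e-06 s.
Throughput = L / cycle = 800 / 1.69009e-06 = 473 Mbps.

473 Mbps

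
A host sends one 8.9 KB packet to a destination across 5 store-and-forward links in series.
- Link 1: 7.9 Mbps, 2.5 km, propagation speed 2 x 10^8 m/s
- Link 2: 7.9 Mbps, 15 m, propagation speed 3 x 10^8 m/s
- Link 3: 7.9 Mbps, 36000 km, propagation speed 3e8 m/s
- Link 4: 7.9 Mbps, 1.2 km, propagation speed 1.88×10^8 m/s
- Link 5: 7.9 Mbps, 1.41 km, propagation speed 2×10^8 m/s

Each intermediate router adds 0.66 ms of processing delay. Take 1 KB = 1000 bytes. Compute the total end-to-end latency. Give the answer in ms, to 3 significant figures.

168 ms

L = 71200 bits.
Transmission delay per hop = L/R = 71200/7900000 = 9.01266 ms; 5 hops → 45.0633 ms.
Propagation delays (d/s per hop): 0.0125, 5e-05, 120, 0.00638298, 0.00705 ms; sum = 120.026 ms.
Processing at 4 router(s): 4 × 0.66 ms = 2.64 ms.
End-to-end = 168 ms.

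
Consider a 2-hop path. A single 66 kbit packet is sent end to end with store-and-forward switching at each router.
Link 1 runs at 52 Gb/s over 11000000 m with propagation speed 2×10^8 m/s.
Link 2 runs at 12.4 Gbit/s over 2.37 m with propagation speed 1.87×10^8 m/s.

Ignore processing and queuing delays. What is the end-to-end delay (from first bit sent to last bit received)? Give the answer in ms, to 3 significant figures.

L = 66000 bits.
Transmission delays (L/R per hop): 0.00126923, 0.00532258 ms; sum = 0.00659181 ms.
Propagation delays (d/s per hop): 55, 1.26738e-05 ms; sum = 55 ms.
End-to-end = 55.0 ms.

55.0 ms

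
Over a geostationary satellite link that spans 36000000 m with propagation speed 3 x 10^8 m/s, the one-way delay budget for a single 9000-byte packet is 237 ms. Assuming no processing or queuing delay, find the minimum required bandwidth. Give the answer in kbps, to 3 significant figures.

L = 72000 bits.
Propagation delay = 36000000 / 300000000 = 120 ms.
Transmission budget = 237 − 120 = 117 ms.
R ≥ L / t_tx = 72000 bits / 0.117 s = 615 kbps.

615 kbps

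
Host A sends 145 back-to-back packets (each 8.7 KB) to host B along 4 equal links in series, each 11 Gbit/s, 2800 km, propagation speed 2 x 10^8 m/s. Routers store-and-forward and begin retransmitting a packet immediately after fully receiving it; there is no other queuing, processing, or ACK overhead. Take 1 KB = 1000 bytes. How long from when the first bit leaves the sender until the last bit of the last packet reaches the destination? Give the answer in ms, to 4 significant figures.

56.94 ms

Per-hop transmission t_tx = L/R = 69600/11000000000 = 0.00632727 ms.
Per-hop propagation t_prop = 2800000/200000000 = 14 ms.
Pipeline fill: first packet needs 4·t_tx to clear all hops; remaining 144 packets each add one t_tx.
Total = (4+145-1)·t_tx + 4·t_prop = 148·0.00632727 + 4·14 = 56.94 ms.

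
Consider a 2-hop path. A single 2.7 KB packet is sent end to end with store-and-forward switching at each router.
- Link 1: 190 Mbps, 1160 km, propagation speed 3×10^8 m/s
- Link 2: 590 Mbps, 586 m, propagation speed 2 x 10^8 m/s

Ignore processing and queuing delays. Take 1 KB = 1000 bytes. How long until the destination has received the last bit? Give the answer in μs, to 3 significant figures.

4020 μs

L = 21600 bits.
Transmission delays (L/R per hop): 113.684, 36.6102 μs; sum = 150.294 μs.
Propagation delays (d/s per hop): 3866.67, 2.93 μs; sum = 3869.6 μs.
End-to-end = 4020 μs.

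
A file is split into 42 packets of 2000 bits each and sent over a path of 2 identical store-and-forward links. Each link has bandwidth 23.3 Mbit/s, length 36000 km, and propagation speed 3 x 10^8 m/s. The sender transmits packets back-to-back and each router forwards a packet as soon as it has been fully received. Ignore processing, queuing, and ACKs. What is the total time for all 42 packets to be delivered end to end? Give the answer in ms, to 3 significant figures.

244 ms

Per-hop transmission t_tx = L/R = 2000/23300000 = 0.0858369 ms.
Per-hop propagation t_prop = 36000000/300000000 = 120 ms.
Pipeline fill: first packet needs 2·t_tx to clear all hops; remaining 41 packets each add one t_tx.
Total = (2+42-1)·t_tx + 2·t_prop = 43·0.0858369 + 2·120 = 244 ms.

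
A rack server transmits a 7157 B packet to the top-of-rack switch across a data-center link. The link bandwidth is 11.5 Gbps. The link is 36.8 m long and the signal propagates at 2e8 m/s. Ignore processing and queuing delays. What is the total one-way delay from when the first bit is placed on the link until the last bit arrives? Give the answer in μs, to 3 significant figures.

L = 7157 × 8 = 57256 bits.
Transmission delay = L/R = 57256 / 11500000000 = 4.97878 μs.
Propagation delay = d/s = 36.8 m / 200000000 m/s = 0.184 μs.
Total = 5.16 μs.

5.16 μs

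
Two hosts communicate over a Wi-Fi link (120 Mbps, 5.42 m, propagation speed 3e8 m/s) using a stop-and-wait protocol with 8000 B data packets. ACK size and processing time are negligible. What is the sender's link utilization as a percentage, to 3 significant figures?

100 %

t_tx = L/R = 64000/120000000 = 0.000533333 s.
t_prop = 5.42/300000000 = 1.80667e-08 s; RTT = 3.61333e-08 s.
Cycle = t_tx + RTT = 0.000533369 s.
Utilization = t_tx / cycle = 0.000533333/0.000533369 = 100 %.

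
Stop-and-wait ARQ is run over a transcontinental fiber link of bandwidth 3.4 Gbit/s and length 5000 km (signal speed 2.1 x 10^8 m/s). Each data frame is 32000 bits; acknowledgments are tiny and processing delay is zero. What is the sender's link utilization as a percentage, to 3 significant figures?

0.0198 %

t_tx = L/R = 32000/3400000000 = 9.41176e-06 s.
t_prop = 5000000/210000000 = 0.0238095 s; RTT = 0.047619 s.
Cycle = t_tx + RTT = 0.0476285 s.
Utilization = t_tx / cycle = 9.41176e-06/0.0476285 = 0.0198 %.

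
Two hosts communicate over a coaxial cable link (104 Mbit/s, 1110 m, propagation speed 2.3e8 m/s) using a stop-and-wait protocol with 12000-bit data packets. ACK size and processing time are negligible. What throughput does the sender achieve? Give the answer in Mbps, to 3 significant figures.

t_tx = L/R = 12000/104000000 = 0.000115385 s.
t_prop = 1110/2.3e+08 = 4.82609e-06 s; RTT = 9.65217e-06 s.
Cycle = t_tx + RTT = 0.000125037 s.
Throughput = L / cycle = 12000 / 0.000125037 = 96.0 Mbps.

96.0 Mbps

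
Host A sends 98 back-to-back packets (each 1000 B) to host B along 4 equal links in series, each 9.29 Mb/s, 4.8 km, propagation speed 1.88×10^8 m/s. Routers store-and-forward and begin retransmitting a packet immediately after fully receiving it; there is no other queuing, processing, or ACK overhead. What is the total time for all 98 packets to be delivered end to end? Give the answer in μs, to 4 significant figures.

Per-hop transmission t_tx = L/R = 8000/9290000 = 861.141 μs.
Per-hop propagation t_prop = 4800/188000000 = 25.5319 μs.
Pipeline fill: first packet needs 4·t_tx to clear all hops; remaining 97 packets each add one t_tx.
Total = (4+98-1)·t_tx + 4·t_prop = 101·861.141 + 4·25.5319 = 87080 μs.

87080 μs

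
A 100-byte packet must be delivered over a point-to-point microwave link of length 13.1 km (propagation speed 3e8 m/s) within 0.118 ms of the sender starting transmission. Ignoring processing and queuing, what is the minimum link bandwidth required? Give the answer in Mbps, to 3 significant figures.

10.8 Mbps

L = 800 bits.
Propagation delay = 13100 / 300000000 = 0.0436667 ms.
Transmission budget = 0.118 − 0.0436667 = 0.0743333 ms.
R ≥ L / t_tx = 800 bits / 7.43333e-05 s = 10.8 Mbps.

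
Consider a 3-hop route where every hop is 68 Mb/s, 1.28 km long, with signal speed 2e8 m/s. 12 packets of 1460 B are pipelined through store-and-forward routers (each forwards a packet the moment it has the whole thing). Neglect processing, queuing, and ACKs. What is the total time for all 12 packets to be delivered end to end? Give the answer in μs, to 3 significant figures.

2420 μs

Per-hop transmission t_tx = L/R = 11680/68000000 = 171.765 μs.
Per-hop propagation t_prop = 1280/200000000 = 6.4 μs.
Pipeline fill: first packet needs 3·t_tx to clear all hops; remaining 11 packets each add one t_tx.
Total = (3+12-1)·t_tx + 3·t_prop = 14·171.765 + 3·6.4 = 2420 μs.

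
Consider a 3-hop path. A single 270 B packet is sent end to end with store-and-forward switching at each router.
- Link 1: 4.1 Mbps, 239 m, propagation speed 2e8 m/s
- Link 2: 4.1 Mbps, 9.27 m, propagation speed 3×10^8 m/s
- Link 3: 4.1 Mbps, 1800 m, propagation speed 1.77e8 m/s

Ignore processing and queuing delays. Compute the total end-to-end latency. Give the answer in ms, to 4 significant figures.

1.592 ms

L = 270 × 8 = 2160 bits.
Transmission delay per hop = L/R = 2160/4.1e+06 = 0.526829 ms; 3 hops → 1.58049 ms.
Propagation delays (d/s per hop): 0.001195, 3.09e-05, 0.0101695 ms; sum = 0.0113954 ms.
End-to-end = 1.592 ms.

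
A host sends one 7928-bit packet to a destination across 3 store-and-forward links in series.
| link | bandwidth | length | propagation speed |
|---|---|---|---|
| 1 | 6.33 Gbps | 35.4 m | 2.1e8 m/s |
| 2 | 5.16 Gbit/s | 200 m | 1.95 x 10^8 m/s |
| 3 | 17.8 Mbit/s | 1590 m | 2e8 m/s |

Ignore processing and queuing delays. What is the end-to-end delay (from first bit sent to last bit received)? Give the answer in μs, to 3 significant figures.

457 μs

Transmission delays (L/R per hop): 1.25245, 1.53643, 445.393 μs; sum = 448.182 μs.
Propagation delays (d/s per hop): 0.168571, 1.02564, 7.95 μs; sum = 9.14421 μs.
End-to-end = 457 μs.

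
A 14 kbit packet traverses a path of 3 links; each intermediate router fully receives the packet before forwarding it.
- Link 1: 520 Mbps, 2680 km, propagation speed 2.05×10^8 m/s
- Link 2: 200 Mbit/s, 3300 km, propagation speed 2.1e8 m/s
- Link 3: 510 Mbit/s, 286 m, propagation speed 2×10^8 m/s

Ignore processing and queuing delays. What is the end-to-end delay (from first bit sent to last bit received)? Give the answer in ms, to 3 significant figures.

28.9 ms

L = 14000 bits.
Transmission delays (L/R per hop): 0.0269231, 0.07, 0.027451 ms; sum = 0.124374 ms.
Propagation delays (d/s per hop): 13.0732, 15.7143, 0.00143 ms; sum = 28.7889 ms.
End-to-end = 28.9 ms.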